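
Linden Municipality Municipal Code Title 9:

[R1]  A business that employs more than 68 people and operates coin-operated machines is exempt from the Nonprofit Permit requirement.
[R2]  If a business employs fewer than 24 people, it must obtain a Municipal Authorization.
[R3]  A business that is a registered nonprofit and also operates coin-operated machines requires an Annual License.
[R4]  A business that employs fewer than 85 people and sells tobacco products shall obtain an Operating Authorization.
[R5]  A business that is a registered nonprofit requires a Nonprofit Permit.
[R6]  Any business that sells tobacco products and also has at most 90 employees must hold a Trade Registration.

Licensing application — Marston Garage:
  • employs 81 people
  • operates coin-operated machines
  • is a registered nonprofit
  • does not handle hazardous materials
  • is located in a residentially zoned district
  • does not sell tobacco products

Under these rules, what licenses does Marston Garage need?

[R1] employees 81 > 68; operates coin-operated machines → exempt from Nonprofit Permit.
[R2] employees 81 ≥ 24 → Municipal Authorization not required.
[R3] is a registered nonprofit; operates coin-operated machines → Annual License required.
[R4] employees 81 < 85; does not sell tobacco products → Operating Authorization not required.
[R5] is a registered nonprofit → Nonprofit Permit required.
[R6] does not sell tobacco products; employees 81 ≤ 90 → Trade Registration not required.

Annual License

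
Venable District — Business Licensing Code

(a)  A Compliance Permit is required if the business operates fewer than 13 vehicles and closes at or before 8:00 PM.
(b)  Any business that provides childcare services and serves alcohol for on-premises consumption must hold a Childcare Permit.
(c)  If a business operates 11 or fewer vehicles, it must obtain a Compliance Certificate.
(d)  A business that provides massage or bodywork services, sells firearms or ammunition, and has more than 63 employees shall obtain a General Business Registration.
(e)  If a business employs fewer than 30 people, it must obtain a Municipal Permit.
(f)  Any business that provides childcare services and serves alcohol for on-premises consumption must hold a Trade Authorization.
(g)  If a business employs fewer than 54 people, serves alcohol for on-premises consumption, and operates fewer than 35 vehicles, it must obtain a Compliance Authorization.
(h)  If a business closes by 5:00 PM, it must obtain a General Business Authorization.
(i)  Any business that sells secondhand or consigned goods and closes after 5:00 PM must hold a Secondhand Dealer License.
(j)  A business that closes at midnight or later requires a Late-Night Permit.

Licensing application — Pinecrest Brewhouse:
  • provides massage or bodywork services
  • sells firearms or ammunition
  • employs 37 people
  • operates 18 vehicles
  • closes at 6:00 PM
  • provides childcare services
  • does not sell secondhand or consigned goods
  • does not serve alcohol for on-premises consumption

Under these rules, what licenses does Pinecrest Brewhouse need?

(a) vehicles 18 ≥ 13; closes 6:00 PM, at/before 8:00 PM → Compliance Permit not required.
(b) provides childcare services; does not serve alcohol for on-premises consumption → Childcare Permit not required.
(c) vehicles 18 > 11 → Compliance Certificate not required.
(d) provides massage or bodywork services; sells firearms or ammunition; employees 37 ≤ 63 → General Business Registration not required.
(e) employees 37 ≥ 30 → Municipal Permit not required.
(f) provides childcare services; does not serve alcohol for on-premises consumption → Trade Authorization not required.
(g) employees 37 < 54; does not serve alcohol for on-premises consumption; vehicles 18 < 35 → Compliance Authorization not required.
(h) closes 6:00 PM, after 5:00 PM → General Business Authorization not required.
(i) does not sell secondhand or consigned goods; closes 6:00 PM, after 5:00 PM → Secondhand Dealer License not required.
(j) closes 6:00 PM, at/before midnight → Late-Night Permit not required.

None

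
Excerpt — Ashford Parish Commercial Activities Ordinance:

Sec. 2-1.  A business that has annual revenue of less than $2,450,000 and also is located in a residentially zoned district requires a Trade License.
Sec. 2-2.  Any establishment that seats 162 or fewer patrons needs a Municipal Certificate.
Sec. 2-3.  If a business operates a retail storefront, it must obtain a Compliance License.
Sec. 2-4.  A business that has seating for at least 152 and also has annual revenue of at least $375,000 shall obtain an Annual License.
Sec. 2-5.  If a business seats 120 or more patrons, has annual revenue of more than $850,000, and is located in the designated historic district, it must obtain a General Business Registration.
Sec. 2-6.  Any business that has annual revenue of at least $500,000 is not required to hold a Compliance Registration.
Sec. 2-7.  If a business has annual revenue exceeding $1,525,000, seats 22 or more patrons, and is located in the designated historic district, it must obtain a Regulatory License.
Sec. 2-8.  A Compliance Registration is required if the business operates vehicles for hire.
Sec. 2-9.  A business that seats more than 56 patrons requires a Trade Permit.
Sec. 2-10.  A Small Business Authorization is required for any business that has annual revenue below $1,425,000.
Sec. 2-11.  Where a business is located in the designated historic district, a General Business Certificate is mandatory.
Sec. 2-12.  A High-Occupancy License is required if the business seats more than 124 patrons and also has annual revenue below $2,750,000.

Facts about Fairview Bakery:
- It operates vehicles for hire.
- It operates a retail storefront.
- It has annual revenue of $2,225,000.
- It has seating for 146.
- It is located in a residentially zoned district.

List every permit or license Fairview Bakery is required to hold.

Compliance License, High-Occupancy License, Municipal Certificate, Trade License, Trade Permit

Sec. 2-1. revenue $2,225,000 < $2,450,000; is located in a residentially zoned district → Trade License required.
Sec. 2-2. seating 146 ≤ 162 → Municipal Certificate required.
Sec. 2-3. operates a retail storefront → Compliance License required.
Sec. 2-4. seating 146 < 152; revenue $2,225,000 ≥ $375,000 → Annual License not required.
Sec. 2-5. seating 146 ≥ 120; revenue $2,225,000 > $850,000; is located in a residentially zoned district (not: is located in the designated historic district) → General Business Registration not required.
Sec. 2-6. revenue $2,225,000 ≥ $500,000 → exempt from Compliance Registration.
Sec. 2-7. revenue $2,225,000 > $1,525,000; seating 146 ≥ 22; is located in a residentially zoned district (not: is located in the designated historic district) → Regulatory License not required.
Sec. 2-8. operates vehicles for hire → Compliance Registration required.
Sec. 2-9. seating 146 > 56 → Trade Permit required.
Sec. 2-10. revenue $2,225,000 ≥ $1,425,000 → Small Business Authorization not required.
Sec. 2-11. is located in a residentially zoned district (not: is located in the designated historic district) → General Business Certificate not required.
Sec. 2-12. seating 146 > 124; revenue $2,225,000 < $2,750,000 → High-Occupancy License required.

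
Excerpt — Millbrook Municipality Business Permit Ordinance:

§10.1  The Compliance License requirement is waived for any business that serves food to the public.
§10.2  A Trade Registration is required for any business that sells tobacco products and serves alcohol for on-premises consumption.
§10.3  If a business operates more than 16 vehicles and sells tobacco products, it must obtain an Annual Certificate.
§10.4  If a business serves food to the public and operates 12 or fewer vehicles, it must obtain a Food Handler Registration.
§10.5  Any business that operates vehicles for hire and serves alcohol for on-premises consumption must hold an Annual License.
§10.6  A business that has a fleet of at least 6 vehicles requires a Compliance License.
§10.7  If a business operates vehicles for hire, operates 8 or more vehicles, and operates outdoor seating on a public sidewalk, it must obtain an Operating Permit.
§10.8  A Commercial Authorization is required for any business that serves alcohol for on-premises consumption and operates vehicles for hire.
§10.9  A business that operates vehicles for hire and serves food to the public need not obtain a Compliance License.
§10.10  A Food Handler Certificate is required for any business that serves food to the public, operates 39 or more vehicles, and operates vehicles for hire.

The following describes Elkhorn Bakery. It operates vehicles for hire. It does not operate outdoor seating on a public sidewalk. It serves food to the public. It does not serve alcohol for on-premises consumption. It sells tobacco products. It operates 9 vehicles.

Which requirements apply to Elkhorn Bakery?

Food Handler Registration

§10.1 serves food to the public → exempt from Compliance License.
§10.2 sells tobacco products; does not serve alcohol for on-premises consumption → Trade Registration not required.
§10.3 vehicles 9 ≤ 16; sells tobacco products → Annual Certificate not required.
§10.4 serves food to the public; vehicles 9 ≤ 12 → Food Handler Registration required.
§10.5 operates vehicles for hire; does not serve alcohol for on-premises consumption → Annual License not required.
§10.6 vehicles 9 ≥ 6 → Compliance License required.
§10.7 operates vehicles for hire; vehicles 9 ≥ 8; does not operate outdoor seating on a public sidewalk → Operating Permit not required.
§10.8 does not serve alcohol for on-premises consumption; operates vehicles for hire → Commercial Authorization not required.
§10.9 operates vehicles for hire; serves food to the public → exempt from Compliance License.
§10.10 serves food to the public; vehicles 9 < 39; operates vehicles for hire → Food Handler Certificate not required.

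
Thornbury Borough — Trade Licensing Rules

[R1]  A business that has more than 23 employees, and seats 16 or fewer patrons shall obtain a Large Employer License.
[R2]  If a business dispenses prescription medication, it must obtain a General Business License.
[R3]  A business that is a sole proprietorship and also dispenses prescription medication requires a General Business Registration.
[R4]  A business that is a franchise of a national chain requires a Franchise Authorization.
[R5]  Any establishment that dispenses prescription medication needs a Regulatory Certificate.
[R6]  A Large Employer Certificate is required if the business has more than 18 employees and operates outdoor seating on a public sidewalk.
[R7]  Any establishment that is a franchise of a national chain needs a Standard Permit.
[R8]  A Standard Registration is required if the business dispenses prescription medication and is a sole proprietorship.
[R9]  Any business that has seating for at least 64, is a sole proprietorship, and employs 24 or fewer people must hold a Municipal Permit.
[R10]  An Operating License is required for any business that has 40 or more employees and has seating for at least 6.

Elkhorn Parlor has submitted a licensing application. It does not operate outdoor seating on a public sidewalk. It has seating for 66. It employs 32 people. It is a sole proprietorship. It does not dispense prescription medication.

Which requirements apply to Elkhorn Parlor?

None

[R1] employees 32 > 23; seating 66 > 16 → Large Employer License not required.
[R2] does not dispense prescription medication → General Business License not required.
[R3] is a sole proprietorship; does not dispense prescription medication → General Business Registration not required.
[R4] is a sole proprietorship (not: is a franchise of a national chain) → Franchise Authorization not required.
[R5] does not dispense prescription medication → Regulatory Certificate not required.
[R6] employees 32 > 18; does not operate outdoor seating on a public sidewalk → Large Employer Certificate not required.
[R7] is a sole proprietorship (not: is a franchise of a national chain) → Standard Permit not required.
[R8] does not dispense prescription medication; is a sole proprietorship → Standard Registration not required.
[R9] seating 66 ≥ 64; is a sole proprietorship; employees 32 > 24 → Municipal Permit not required.
[R10] employees 32 < 40; seating 66 ≥ 6 → Operating License not required.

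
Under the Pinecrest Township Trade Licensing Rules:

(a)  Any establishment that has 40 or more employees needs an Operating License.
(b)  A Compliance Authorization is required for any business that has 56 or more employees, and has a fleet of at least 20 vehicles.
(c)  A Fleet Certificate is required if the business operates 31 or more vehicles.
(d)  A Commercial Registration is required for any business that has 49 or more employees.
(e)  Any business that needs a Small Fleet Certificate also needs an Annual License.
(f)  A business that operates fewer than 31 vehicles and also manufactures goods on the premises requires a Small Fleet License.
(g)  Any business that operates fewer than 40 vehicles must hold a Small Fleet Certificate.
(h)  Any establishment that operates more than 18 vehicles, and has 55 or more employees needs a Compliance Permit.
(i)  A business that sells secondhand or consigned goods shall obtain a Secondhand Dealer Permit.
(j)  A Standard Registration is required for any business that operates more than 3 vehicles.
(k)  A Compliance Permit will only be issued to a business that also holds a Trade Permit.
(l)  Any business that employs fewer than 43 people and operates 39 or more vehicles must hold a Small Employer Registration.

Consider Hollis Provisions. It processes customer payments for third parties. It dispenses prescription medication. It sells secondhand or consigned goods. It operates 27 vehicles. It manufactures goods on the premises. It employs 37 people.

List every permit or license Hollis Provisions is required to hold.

Annual License, Secondhand Dealer Permit, Small Fleet Certificate, Small Fleet License, Standard Registration

(a) employees 37 < 40 → Operating License not required.
(b) employees 37 < 56; vehicles 27 ≥ 20 → Compliance Authorization not required.
(c) vehicles 27 < 31 → Fleet Certificate not required.
(d) employees 37 < 49 → Commercial Registration not required.
(e) Small Fleet Certificate is required → Annual License also required.
(f) vehicles 27 < 31; manufactures goods on the premises → Small Fleet License required.
(g) vehicles 27 < 40 → Small Fleet Certificate required.
(h) vehicles 27 > 18; employees 37 < 55 → Compliance Permit not required.
(i) sells secondhand or consigned goods → Secondhand Dealer Permit required.
(j) vehicles 27 > 3 → Standard Registration required.
(k) Compliance Permit is not required → no effect.
(l) employees 37 < 43; vehicles 27 < 39 → Small Employer Registration not required.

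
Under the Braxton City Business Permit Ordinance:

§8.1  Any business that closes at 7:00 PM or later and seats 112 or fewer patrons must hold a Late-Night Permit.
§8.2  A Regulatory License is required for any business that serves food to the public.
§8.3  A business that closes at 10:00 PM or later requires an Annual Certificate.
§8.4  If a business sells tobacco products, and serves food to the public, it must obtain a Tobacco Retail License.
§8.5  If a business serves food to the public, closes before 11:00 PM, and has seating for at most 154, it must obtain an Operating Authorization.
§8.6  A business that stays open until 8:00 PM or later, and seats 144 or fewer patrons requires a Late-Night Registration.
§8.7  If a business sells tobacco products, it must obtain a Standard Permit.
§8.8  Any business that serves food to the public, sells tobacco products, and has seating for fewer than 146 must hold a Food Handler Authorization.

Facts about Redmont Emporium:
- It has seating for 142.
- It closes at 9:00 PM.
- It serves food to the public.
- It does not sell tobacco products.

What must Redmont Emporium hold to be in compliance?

Late-Night Registration, Operating Authorization, Regulatory License

§8.1 closes 9:00 PM, after 7:00 PM; seating 142 > 112 → Late-Night Permit not required.
§8.2 serves food to the public → Regulatory License required.
§8.3 closes 9:00 PM, at/before 10:00 PM → Annual Certificate not required.
§8.4 does not sell tobacco products; serves food to the public → Tobacco Retail License not required.
§8.5 serves food to the public; closes 9:00 PM, at/before 11:00 PM; seating 142 ≤ 154 → Operating Authorization required.
§8.6 closes 9:00 PM, after 8:00 PM; seating 142 ≤ 144 → Late-Night Registration required.
§8.7 does not sell tobacco products → Standard Permit not required.
§8.8 serves food to the public; does not sell tobacco products; seating 142 < 146 → Food Handler Authorization not required.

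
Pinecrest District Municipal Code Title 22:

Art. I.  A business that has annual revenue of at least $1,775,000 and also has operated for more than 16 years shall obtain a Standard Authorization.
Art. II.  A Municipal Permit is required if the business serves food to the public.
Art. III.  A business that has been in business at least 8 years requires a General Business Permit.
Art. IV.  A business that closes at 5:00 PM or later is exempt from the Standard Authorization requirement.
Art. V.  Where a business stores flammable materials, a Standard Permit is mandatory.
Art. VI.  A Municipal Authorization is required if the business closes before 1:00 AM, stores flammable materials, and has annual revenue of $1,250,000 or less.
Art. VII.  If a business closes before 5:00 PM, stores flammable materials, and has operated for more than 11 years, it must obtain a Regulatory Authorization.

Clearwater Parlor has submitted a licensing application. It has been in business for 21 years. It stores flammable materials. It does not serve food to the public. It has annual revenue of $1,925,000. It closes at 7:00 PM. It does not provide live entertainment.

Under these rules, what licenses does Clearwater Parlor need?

General Business Permit, Standard Permit

Art. I. revenue $1,925,000 ≥ $1,775,000; years in business 21 > 16 → Standard Authorization required.
Art. II. does not serve food to the public → Municipal Permit not required.
Art. III. years in business 21 ≥ 8 → General Business Permit required.
Art. IV. closes 7:00 PM, after 5:00 PM → exempt from Standard Authorization.
Art. V. stores flammable materials → Standard Permit required.
Art. VI. closes 7:00 PM, at/before 1:00 AM; stores flammable materials; revenue $1,925,000 > $1,250,000 → Municipal Authorization not required.
Art. VII. closes 7:00 PM, after 5:00 PM; stores flammable materials; years in business 21 > 11 → Regulatory Authorization not required.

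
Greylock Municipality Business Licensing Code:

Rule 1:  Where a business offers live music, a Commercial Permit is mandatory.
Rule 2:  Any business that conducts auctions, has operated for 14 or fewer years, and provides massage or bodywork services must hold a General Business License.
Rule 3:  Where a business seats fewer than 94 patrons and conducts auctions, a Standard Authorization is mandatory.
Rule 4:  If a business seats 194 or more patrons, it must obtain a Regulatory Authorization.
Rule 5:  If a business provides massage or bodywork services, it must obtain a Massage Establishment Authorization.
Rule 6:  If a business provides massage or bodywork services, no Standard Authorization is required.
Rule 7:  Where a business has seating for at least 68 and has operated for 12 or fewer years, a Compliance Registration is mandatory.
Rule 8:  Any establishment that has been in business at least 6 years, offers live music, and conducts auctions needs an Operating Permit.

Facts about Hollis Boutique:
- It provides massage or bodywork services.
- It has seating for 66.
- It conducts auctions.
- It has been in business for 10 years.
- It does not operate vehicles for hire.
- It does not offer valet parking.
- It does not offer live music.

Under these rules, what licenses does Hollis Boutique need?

Rule 1: does not offer live music → Commercial Permit not required.
Rule 2: conducts auctions; years in business 10 ≤ 14; provides massage or bodywork services → General Business License required.
Rule 3: seating 66 < 94; conducts auctions → Standard Authorization required.
Rule 4: seating 66 < 194 → Regulatory Authorization not required.
Rule 5: provides massage or bodywork services → Massage Establishment Authorization required.
Rule 6: provides massage or bodywork services → exempt from Standard Authorization.
Rule 7: seating 66 < 68; years in business 10 ≤ 12 → Compliance Registration not required.
Rule 8: years in business 10 ≥ 6; does not offer live music; conducts auctions → Operating Permit not required.

General Business License, Massage Establishment Authorization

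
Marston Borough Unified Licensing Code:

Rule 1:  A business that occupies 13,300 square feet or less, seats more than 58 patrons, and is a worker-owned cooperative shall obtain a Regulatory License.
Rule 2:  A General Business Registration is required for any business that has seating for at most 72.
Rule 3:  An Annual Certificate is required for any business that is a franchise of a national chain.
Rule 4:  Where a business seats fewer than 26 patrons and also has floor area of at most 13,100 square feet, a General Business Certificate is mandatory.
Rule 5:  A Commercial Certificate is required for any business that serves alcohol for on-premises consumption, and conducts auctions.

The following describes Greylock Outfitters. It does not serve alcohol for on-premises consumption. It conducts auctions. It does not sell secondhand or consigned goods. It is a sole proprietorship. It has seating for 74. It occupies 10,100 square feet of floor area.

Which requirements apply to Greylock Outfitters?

None

Rule 1: floor area 10,100 square feet ≤ 13,300 square feet; seating 74 > 58; is a sole proprietorship (not: is a worker-owned cooperative) → Regulatory License not required.
Rule 2: seating 74 > 72 → General Business Registration not required.
Rule 3: is a sole proprietorship (not: is a franchise of a national chain) → Annual Certificate not required.
Rule 4: seating 74 ≥ 26; floor area 10,100 square feet ≤ 13,100 square feet → General Business Certificate not required.
Rule 5: does not serve alcohol for on-premises consumption; conducts auctions → Commercial Certificate not required.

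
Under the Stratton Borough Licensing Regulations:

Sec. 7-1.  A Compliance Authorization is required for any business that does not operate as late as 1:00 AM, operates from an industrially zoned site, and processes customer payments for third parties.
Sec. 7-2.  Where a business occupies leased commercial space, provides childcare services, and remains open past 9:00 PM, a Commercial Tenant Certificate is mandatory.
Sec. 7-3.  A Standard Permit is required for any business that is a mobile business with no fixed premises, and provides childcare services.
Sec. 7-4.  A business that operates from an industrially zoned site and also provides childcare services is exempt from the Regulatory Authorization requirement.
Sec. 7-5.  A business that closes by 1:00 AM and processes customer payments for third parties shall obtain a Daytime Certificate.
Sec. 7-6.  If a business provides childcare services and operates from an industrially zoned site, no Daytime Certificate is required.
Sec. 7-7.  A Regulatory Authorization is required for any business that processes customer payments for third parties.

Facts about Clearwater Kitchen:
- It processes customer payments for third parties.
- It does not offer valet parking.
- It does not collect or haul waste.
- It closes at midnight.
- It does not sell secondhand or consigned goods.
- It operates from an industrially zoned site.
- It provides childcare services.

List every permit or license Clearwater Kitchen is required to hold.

Sec. 7-1. closes midnight, at/before 1:00 AM; operates from an industrially zoned site; processes customer payments for third parties → Compliance Authorization required.
Sec. 7-2. operates from an industrially zoned site (not: occupies leased commercial space); provides childcare services; closes midnight, after 9:00 PM → Commercial Tenant Certificate not required.
Sec. 7-3. operates from an industrially zoned site (not: is a mobile business with no fixed premises); provides childcare services → Standard Permit not required.
Sec. 7-4. operates from an industrially zoned site; provides childcare services → exempt from Regulatory Authorization.
Sec. 7-5. closes midnight, at/before 1:00 AM; processes customer payments for third parties → Daytime Certificate required.
Sec. 7-6. provides childcare services; operates from an industrially zoned site → exempt from Daytime Certificate.
Sec. 7-7. processes customer payments for third parties → Regulatory Authorization required.

Compliance Authorization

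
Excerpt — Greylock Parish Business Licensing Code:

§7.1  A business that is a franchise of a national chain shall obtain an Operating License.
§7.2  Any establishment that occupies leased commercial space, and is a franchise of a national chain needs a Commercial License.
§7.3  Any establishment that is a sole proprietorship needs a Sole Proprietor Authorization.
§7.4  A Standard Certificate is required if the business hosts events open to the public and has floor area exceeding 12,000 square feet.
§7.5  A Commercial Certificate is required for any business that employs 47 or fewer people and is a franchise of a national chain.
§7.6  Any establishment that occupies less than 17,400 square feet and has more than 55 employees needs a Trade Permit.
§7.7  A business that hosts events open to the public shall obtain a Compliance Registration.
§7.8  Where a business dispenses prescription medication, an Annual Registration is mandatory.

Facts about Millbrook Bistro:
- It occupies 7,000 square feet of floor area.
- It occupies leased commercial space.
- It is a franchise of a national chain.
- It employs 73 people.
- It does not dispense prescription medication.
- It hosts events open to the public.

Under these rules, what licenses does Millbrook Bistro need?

§7.1 is a franchise of a national chain → Operating License required.
§7.2 occupies leased commercial space; is a franchise of a national chain → Commercial License required.
§7.3 is a franchise of a national chain (not: is a sole proprietorship) → Sole Proprietor Authorization not required.
§7.4 hosts events open to the public; floor area 7,000 square feet ≤ 12,000 square feet → Standard Certificate not required.
§7.5 employees 73 > 47; is a franchise of a national chain → Commercial Certificate not required.
§7.6 floor area 7,000 square feet < 17,400 square feet; employees 73 > 55 → Trade Permit required.
§7.7 hosts events open to the public → Compliance Registration required.
§7.8 does not dispense prescription medication → Annual Registration not required.

Commercial License, Compliance Registration, Operating License, Trade Permit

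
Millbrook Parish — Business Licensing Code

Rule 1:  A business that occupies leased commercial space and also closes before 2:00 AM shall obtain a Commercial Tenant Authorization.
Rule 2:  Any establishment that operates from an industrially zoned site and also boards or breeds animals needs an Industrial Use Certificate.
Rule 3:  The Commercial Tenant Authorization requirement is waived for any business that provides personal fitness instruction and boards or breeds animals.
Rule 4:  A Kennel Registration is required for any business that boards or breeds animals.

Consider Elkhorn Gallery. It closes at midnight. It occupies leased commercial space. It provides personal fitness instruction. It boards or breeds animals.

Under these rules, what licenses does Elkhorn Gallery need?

Kennel Registration

Rule 1: occupies leased commercial space; closes midnight, at/before 2:00 AM → Commercial Tenant Authorization required.
Rule 2: occupies leased commercial space (not: operates from an industrially zoned site); boards or breeds animals → Industrial Use Certificate not required.
Rule 3: provides personal fitness instruction; boards or breeds animals → exempt from Commercial Tenant Authorization.
Rule 4: boards or breeds animals → Kennel Registration required.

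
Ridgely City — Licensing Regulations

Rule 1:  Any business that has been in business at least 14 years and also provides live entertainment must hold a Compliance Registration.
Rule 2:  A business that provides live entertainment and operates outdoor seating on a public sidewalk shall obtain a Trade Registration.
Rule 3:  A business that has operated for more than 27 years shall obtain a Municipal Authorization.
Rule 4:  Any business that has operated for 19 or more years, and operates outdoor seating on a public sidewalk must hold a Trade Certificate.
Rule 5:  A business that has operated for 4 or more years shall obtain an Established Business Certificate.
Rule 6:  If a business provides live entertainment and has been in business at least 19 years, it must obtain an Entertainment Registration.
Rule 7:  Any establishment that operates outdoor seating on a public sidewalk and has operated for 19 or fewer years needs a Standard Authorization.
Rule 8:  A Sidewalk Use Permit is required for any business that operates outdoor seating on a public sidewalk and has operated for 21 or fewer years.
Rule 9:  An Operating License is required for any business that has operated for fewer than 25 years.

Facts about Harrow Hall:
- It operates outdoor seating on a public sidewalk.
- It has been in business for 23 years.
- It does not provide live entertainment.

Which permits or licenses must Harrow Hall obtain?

Established Business Certificate, Operating License, Trade Certificate

Rule 1: years in business 23 ≥ 14; does not provide live entertainment → Compliance Registration not required.
Rule 2: does not provide live entertainment; operates outdoor seating on a public sidewalk → Trade Registration not required.
Rule 3: years in business 23 ≤ 27 → Municipal Authorization not required.
Rule 4: years in business 23 ≥ 19; operates outdoor seating on a public sidewalk → Trade Certificate required.
Rule 5: years in business 23 ≥ 4 → Established Business Certificate required.
Rule 6: does not provide live entertainment; years in business 23 ≥ 19 → Entertainment Registration not required.
Rule 7: operates outdoor seating on a public sidewalk; years in business 23 > 19 → Standard Authorization not required.
Rule 8: operates outdoor seating on a public sidewalk; years in business 23 > 21 → Sidewalk Use Permit not required.
Rule 9: years in business 23 < 25 → Operating License required.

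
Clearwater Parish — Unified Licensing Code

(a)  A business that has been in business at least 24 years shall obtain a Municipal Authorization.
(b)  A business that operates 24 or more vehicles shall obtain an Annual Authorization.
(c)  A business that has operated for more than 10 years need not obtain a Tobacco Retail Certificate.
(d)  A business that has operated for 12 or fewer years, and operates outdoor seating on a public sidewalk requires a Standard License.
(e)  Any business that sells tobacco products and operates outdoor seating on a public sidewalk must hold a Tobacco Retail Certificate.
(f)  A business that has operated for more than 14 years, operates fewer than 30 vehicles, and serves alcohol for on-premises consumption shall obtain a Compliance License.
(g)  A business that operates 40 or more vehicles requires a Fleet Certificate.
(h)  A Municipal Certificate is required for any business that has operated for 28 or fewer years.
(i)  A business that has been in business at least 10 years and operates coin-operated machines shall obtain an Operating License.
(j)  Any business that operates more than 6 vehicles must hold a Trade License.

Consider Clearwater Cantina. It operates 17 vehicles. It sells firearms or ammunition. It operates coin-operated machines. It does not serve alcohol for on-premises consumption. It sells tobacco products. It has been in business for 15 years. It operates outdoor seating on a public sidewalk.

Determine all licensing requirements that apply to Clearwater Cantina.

(a) years in business 15 < 24 → Municipal Authorization not required.
(b) vehicles 17 < 24 → Annual Authorization not required.
(c) years in business 15 > 10 → exempt from Tobacco Retail Certificate.
(d) years in business 15 > 12; operates outdoor seating on a public sidewalk → Standard License not required.
(e) sells tobacco products; operates outdoor seating on a public sidewalk → Tobacco Retail Certificate required.
(f) years in business 15 > 14; vehicles 17 < 30; does not serve alcohol for on-premises consumption → Compliance License not required.
(g) vehicles 17 < 40 → Fleet Certificate not required.
(h) years in business 15 ≤ 28 → Municipal Certificate required.
(i) years in business 15 ≥ 10; operates coin-operated machines → Operating License required.
(j) vehicles 17 > 6 → Trade License required.

Municipal Certificate, Operating License, Trade License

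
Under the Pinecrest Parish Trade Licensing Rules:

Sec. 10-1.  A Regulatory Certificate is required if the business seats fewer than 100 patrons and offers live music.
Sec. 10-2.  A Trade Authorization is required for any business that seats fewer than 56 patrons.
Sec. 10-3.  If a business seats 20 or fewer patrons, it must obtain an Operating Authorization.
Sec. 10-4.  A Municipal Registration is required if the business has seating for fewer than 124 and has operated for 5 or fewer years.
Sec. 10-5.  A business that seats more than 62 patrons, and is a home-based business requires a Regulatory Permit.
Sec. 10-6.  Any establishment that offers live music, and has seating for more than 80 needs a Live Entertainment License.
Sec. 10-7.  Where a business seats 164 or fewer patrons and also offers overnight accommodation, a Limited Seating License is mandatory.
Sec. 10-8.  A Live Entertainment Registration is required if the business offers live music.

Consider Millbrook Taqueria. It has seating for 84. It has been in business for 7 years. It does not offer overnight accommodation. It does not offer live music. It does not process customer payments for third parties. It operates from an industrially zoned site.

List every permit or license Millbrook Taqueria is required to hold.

Sec. 10-1. seating 84 < 100; does not offer live music → Regulatory Certificate not required.
Sec. 10-2. seating 84 ≥ 56 → Trade Authorization not required.
Sec. 10-3. seating 84 > 20 → Operating Authorization not required.
Sec. 10-4. seating 84 < 124; years in business 7 > 5 → Municipal Registration not required.
Sec. 10-5. seating 84 > 62; operates from an industrially zoned site (not: is a home-based business) → Regulatory Permit not required.
Sec. 10-6. does not offer live music; seating 84 > 80 → Live Entertainment License not required.
Sec. 10-7. seating 84 ≤ 164; does not offer overnight accommodation → Limited Seating License not required.
Sec. 10-8. does not offer live music → Live Entertainment Registration not required.

None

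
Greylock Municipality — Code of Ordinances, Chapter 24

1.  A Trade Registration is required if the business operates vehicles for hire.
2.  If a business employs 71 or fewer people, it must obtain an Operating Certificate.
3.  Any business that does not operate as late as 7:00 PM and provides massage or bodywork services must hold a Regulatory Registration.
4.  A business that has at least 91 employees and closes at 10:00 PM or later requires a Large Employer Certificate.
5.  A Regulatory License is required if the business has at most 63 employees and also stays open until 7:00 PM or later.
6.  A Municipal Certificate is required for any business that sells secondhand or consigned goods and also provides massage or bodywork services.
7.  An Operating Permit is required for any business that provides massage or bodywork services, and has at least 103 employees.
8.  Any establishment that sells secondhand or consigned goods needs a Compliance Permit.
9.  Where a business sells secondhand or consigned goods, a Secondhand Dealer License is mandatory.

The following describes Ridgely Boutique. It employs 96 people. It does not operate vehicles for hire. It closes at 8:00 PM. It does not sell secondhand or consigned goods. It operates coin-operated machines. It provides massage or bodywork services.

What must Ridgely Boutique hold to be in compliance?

1. does not operate vehicles for hire → Trade Registration not required.
2. employees 96 > 71 → Operating Certificate not required.
3. closes 8:00 PM, after 7:00 PM; provides massage or bodywork services → Regulatory Registration not required.
4. employees 96 ≥ 91; closes 8:00 PM, at/before 10:00 PM → Large Employer Certificate not required.
5. employees 96 > 63; closes 8:00 PM, after 7:00 PM → Regulatory License not required.
6. does not sell secondhand or consigned goods; provides massage or bodywork services → Municipal Certificate not required.
7. provides massage or bodywork services; employees 96 < 103 → Operating Permit not required.
8. does not sell secondhand or consigned goods → Compliance Permit not required.
9. does not sell secondhand or consigned goods → Secondhand Dealer License not required.

None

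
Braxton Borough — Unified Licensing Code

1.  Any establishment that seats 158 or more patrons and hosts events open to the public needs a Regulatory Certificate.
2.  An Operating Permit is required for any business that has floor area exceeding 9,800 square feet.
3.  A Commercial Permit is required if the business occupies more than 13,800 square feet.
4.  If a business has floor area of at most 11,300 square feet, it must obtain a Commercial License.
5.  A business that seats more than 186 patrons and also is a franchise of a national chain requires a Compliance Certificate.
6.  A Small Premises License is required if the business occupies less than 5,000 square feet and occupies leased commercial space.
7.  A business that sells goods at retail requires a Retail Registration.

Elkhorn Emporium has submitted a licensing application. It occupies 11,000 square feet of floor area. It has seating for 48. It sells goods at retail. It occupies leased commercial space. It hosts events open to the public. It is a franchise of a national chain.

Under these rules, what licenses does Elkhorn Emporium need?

Commercial License, Operating Permit, Retail Registration

1. seating 48 < 158; hosts events open to the public → Regulatory Certificate not required.
2. floor area 11,000 square feet > 9,800 square feet → Operating Permit required.
3. floor area 11,000 square feet ≤ 13,800 square feet → Commercial Permit not required.
4. floor area 11,000 square feet ≤ 11,300 square feet → Commercial License required.
5. seating 48 ≤ 186; is a franchise of a national chain → Compliance Certificate not required.
6. floor area 11,000 square feet ≥ 5,000 square feet; occupies leased commercial space → Small Premises License not required.
7. sells goods at retail → Retail Registration required.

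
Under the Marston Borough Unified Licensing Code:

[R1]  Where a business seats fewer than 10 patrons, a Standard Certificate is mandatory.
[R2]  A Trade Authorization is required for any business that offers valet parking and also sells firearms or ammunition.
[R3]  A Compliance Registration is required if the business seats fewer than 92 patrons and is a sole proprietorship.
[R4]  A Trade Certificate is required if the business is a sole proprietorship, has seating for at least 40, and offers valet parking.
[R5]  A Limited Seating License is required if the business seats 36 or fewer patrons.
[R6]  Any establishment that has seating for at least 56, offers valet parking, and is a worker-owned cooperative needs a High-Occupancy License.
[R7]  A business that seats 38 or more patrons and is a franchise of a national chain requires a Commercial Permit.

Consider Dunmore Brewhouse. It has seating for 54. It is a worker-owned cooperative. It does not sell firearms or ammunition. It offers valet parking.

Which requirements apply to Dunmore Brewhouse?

[R1] seating 54 ≥ 10 → Standard Certificate not required.
[R2] offers valet parking; does not sell firearms or ammunition → Trade Authorization not required.
[R3] seating 54 < 92; is a worker-owned cooperative (not: is a sole proprietorship) → Compliance Registration not required.
[R4] is a worker-owned cooperative (not: is a sole proprietorship); seating 54 ≥ 40; offers valet parking → Trade Certificate not required.
[R5] seating 54 > 36 → Limited Seating License not required.
[R6] seating 54 < 56; offers valet parking; is a worker-owned cooperative → High-Occupancy License not required.
[R7] seating 54 ≥ 38; is a worker-owned cooperative (not: is a franchise of a national chain) → Commercial Permit not required.

None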